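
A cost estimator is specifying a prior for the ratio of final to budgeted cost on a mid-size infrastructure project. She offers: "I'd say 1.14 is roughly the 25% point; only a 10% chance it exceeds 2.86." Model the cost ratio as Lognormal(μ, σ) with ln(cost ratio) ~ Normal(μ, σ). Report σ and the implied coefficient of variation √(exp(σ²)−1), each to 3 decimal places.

If T ~ Lognormal(μ,σ) then ln T ~ Normal(μ,σ), so the p-quantile of ln T is μ + z_p·σ.
ln(1.14) = 0.131 and ln(2.86) = 1.051; z_{0.25} = -0.6745, z_{0.9} = 1.282.
σ = (1.051 − 0.131)/(1.282 − (-0.6745)) = 0.470.
μ = 0.131 − (-0.6745)·0.470 = 0.448.
CV = √(exp(σ²)−1) = √(exp(0.2211)−1) = 0.497.

σ ≈ 0.470, CV ≈ 0.497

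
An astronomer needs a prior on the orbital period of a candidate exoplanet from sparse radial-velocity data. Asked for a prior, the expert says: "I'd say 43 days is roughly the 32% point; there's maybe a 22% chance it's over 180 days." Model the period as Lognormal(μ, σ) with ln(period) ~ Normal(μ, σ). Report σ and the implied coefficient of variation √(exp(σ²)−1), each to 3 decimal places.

σ ≈ 1.155, CV ≈ 1.672

If T ~ Lognormal(μ,σ) then ln T ~ Normal(μ,σ), so the p-quantile of ln T is μ + z_p·σ.
ln(43) = 3.761 and ln(180) = 5.193; z_{0.32} = -0.4677, z_{0.78} = 0.7722.
σ = (5.193 − 3.761)/(0.7722 − (-0.4677)) = 1.155.
μ = 3.761 − (-0.4677)·1.155 = 4.301.
CV = √(exp(σ²)−1) = √(exp(1.3334)−1) = 1.672.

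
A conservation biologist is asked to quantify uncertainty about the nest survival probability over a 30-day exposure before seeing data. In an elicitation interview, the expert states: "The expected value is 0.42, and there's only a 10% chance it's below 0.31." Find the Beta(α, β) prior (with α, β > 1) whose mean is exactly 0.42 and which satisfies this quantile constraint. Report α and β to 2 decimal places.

With mean 0.42 fixed, write α = 0.42s, β = 0.58s where s = α+β.
Need P(θ < 0.31) = 0.1 under Beta(0.42s, 0.58s). Normal approximation: (q−m)/√(m(1−m)/s) ≈ z_{0.1} = -1.28, so s ≈ 0.42·0.58·(-1.28)²/(0.31−0.42)² = 33.1.
At s = 33.1: P(θ<0.31) ≈ 0.096. Adjusting to match 0.1 gives s ≈ 32.04.
So α = 0.42·32.04 ≈ 13.46, β = 0.58·32.04 ≈ 18.58.

α ≈ 13.46, β ≈ 18.58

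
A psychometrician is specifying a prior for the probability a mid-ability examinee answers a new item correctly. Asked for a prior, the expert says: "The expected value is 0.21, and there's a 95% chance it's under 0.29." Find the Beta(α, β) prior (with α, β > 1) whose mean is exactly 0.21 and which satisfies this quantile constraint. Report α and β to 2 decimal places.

With mean 0.21 fixed, write α = 0.21s, β = 0.79s where s = α+β.
Need P(θ < 0.29) = 0.95 under Beta(0.21s, 0.79s). Normal approximation: (q−m)/√(m(1−m)/s) ≈ z_{0.95} = 1.64, so s ≈ 0.21·0.79·(1.64)²/(0.29−0.21)² = 70.1.
At s = 70.1: P(θ<0.29) ≈ 0.942. Adjusting to match 0.95 gives s ≈ 76.99.
So α = 0.21·76.99 ≈ 16.17, β = 0.79·76.99 ≈ 60.82.

α ≈ 16.17, β ≈ 60.82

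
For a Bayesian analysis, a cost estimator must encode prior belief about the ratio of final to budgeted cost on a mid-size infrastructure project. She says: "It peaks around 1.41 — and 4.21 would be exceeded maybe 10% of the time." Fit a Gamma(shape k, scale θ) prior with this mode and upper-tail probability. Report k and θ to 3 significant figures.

k ≈ 2.59, θ ≈ 0.887

Gamma(k,θ) with k>1 has mode (k−1)θ, so θ = 1.41/(k−1).
Need P(X < 4.21) = 0.9 with θ tied to k this way. Start at k = 2, θ = 1.41: P(X<4.21) ≈ 0.799.
Too low — raise k to concentrate. Iterating converges to k ≈ 2.59.
Then θ = 1.41/(2.59−1) ≈ 0.887.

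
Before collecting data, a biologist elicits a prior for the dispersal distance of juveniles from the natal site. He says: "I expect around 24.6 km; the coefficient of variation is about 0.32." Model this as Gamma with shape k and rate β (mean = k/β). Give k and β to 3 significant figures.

For Gamma(k, rate β): mean = k/β, variance = k/β², so CV = 1/√k.
CV = 0.32, hence k = 1/CV² = 9.77.
Then β = k/mean = 9.77/24.6 = 0.397.

k ≈ 9.77, β ≈ 0.397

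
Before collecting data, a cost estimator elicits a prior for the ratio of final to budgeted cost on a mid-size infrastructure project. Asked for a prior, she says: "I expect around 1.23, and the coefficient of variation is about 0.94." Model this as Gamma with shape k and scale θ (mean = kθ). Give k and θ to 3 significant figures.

For Gamma(k, scale θ): mean = kθ, variance = kθ², so CV = 1/√k.
CV = 0.94, hence k = 1/CV² = 1.13.
Then θ = mean/k = 1.23/1.13 = 1.09.

k ≈ 1.13, θ ≈ 1.09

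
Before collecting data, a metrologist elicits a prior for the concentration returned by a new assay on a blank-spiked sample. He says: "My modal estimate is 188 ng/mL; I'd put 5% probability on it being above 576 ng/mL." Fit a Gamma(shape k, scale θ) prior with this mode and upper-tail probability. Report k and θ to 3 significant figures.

Gamma(k,θ) with k>1 has mode (k−1)θ, so θ = 188/(k−1).
Need P(X < 576) = 0.95 with θ tied to k this way. Start at k = 2, θ = 188: P(X<576) ≈ 0.810.
Too low — raise k to concentrate. Iterating converges to k ≈ 3.11.
Then θ = 188/(3.11−1) ≈ 89.2.

k ≈ 3.11, θ ≈ 89.2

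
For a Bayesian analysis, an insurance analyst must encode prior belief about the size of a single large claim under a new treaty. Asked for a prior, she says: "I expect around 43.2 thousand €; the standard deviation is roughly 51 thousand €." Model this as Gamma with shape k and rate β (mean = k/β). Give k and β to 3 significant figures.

For Gamma(k, rate β): mean = k/β, variance = k/β², so CV = 1/√k.
CV = SD/mean = 51/43.2 = 1.181, hence k = 1/CV² = 0.718.
Then β = k/mean = 0.718/43.2 = 0.0166.

k ≈ 0.718, β ≈ 0.0166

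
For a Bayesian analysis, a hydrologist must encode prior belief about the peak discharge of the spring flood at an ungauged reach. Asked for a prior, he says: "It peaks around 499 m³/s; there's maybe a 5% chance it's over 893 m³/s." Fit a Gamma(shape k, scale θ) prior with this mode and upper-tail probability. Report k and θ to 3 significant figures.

k ≈ 9.23, θ ≈ 60.6

Gamma(k,θ) with k>1 has mode (k−1)θ, so θ = 499/(k−1).
Need P(X < 893) = 0.95 with θ tied to k this way. Start at k = 2, θ = 499: P(X<893) ≈ 0.534.
Too low — raise k to concentrate. Iterating converges to k ≈ 9.23.
Then θ = 499/(9.23−1) ≈ 60.6.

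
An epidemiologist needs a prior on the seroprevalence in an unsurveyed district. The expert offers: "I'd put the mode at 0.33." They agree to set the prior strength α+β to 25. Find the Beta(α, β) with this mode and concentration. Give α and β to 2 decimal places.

α = 8.59, β = 16.41

For α,β > 1 the Beta mode is (α−1)/(α+β−2). With α+β = 25, the mode is (α−1)/23.
Set (α−1)/23 = 0.33 → α = 1 + 0.33·23 = 8.59.
β = 25 − α = 16.41.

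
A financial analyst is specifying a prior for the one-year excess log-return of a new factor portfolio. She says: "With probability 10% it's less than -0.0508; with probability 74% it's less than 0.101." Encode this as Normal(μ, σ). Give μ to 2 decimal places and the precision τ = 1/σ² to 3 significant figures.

For Normal(μ,σ), the p-quantile is μ + z_p·σ. Here z_{0.1} = -1.282, z_{0.74} = 0.6433.
So -0.0508 = μ − 1.282σ and 0.101 = μ + 0.6433σ.
Subtracting: σ = (0.101 − -0.0508)/(0.6433 − (-1.282)) = 0.08.
Then μ = -0.0508 − (-1.282)·0.08 = 0.05.
Precision τ = 1/σ² = 1/0.07886² = 161.

μ = 0.05, τ = 161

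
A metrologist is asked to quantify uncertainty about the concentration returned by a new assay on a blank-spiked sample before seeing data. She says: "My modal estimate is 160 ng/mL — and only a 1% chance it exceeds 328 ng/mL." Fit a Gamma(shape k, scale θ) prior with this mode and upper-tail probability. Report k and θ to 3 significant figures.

Gamma(k,θ) with k>1 has mode (k−1)θ, so θ = 160/(k−1).
Need P(X < 328) = 0.99 with θ tied to k this way. Start at k = 2, θ = 160: P(X<328) ≈ 0.607.
Too low — raise k to concentrate. Iterating converges to k ≈ 10.5.
Then θ = 160/(10.5−1) ≈ 16.9.

k ≈ 10.5, θ ≈ 16.9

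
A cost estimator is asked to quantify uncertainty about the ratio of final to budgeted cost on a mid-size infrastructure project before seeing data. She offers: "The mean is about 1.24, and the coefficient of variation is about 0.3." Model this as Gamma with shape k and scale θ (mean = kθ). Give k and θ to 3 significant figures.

For Gamma(k, scale θ): mean = kθ, variance = kθ², so CV = 1/√k.
CV = 0.3, hence k = 1/CV² = 11.1.
Then θ = mean/k = 1.24/11.1 = 0.112.

k ≈ 11.1, θ ≈ 0.112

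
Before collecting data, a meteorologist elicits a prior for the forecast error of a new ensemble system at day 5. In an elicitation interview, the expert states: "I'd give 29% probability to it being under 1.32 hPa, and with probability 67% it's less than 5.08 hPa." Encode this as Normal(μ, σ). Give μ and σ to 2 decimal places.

μ = 3.41, σ = 3.79

The p-quantile of Normal(μ,σ) is μ + z_p·σ, with z_{0.29} = -0.5534 and z_{0.67} = 0.4399.
Eliminate σ: μ = (z₂·x₁ − z₁·x₂)/(z₂ − z₁) = (0.4399·1.32 − (-0.5534)·5.08)/0.9933 = 3.41.
Then σ = (x₂ − x₁)/(z₂ − z₁) = (5.08 − 1.32)/0.9933 = 3.79.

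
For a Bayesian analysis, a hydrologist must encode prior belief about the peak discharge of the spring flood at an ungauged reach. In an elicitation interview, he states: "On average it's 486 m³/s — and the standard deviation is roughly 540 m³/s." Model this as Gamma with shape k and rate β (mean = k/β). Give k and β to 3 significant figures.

For Gamma(k, rate β): mean = k/β, variance = k/β², so CV = 1/√k.
CV = SD/mean = 540/486 = 1.111, hence k = 1/CV² = 0.81.
Then β = k/mean = 0.81/486 = 0.00167.

k ≈ 0.81, β ≈ 0.00167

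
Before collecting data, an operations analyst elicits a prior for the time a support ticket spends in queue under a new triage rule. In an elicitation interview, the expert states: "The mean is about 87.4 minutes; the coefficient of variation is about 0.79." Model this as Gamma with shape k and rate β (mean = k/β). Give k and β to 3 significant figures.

For Gamma(k, rate β): mean = k/β, variance = k/β², so CV = 1/√k.
CV = 0.79, hence k = 1/CV² = 1.6.
Then β = k/mean = 1.6/87.4 = 0.0183.

k ≈ 1.6, β ≈ 0.0183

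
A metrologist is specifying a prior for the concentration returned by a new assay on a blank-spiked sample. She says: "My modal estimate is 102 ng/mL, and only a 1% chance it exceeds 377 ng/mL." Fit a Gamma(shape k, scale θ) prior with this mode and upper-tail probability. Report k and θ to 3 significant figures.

k ≈ 3.5, θ ≈ 40.8

Gamma(k,θ) with k>1 has mode (k−1)θ, so θ = 102/(k−1).
Need P(X < 377) = 0.99 with θ tied to k this way. Start at k = 2, θ = 102: P(X<377) ≈ 0.883.
Too low — raise k to concentrate. Iterating converges to k ≈ 3.5.
Then θ = 102/(3.5−1) ≈ 40.8.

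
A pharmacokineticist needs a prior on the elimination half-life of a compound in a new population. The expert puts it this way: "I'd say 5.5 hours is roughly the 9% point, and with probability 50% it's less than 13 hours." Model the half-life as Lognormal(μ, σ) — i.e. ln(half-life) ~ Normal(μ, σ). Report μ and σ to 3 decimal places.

If T ~ Lognormal(μ,σ) then ln T ~ Normal(μ,σ), so the p-quantile of ln T is μ + z_p·σ.
ln(5.5) = 1.705 and ln(13) = 2.565; z_{0.09} = -1.341, z_{0.5} = 0.
σ = (2.565 − 1.705)/(0 − (-1.341)) = 0.642.
μ = 1.705 − (-1.341)·0.642 = 2.565.

μ ≈ 2.565, σ ≈ 0.642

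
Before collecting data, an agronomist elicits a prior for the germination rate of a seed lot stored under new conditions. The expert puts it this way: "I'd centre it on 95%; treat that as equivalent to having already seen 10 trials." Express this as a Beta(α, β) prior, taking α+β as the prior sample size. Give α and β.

α = 9.5, β = 0.5

Under the effective-sample-size interpretation, Beta(α, β) has prior mean α/(α+β) and prior sample size α+β.
So α+β = 10 and α/(α+β) = 0.95, giving α = 0.95·10 = 9.5 and β = 10 − 9.5 = 0.5.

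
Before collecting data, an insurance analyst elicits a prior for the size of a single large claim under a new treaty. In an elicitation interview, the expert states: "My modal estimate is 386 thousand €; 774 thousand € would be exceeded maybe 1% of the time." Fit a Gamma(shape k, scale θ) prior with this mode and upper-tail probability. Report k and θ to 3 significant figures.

k ≈ 11.1, θ ≈ 38.1

Gamma(k,θ) with k>1 has mode (k−1)θ, so θ = 386/(k−1).
Need P(X < 774) = 0.99 with θ tied to k this way. Start at k = 2, θ = 386: P(X<774) ≈ 0.595.
Too low — raise k to concentrate. Iterating converges to k ≈ 11.1.
Then θ = 386/(11.1−1) ≈ 38.1.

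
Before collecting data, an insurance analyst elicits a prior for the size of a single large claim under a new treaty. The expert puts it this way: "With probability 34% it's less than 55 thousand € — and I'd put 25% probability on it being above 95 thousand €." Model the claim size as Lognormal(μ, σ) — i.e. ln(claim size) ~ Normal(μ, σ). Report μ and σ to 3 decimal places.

If T ~ Lognormal(μ,σ) then ln T ~ Normal(μ,σ), so the p-quantile of ln T is μ + z_p·σ.
ln(55) = 4.007 and ln(95) = 4.554; z_{0.34} = -0.4125, z_{0.75} = 0.6745.
σ = (4.554 − 4.007)/(0.6745 − (-0.4125)) = 0.503.
μ = 4.007 − (-0.4125)·0.503 = 4.215.

μ ≈ 4.215, σ ≈ 0.503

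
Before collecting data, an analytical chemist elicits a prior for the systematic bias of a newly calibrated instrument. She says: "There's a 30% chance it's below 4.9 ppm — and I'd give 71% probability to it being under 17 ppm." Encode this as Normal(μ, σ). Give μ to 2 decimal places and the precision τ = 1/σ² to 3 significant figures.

The p-quantile of Normal(μ,σ) is μ + z_p·σ, with z_{0.3} = -0.5244 and z_{0.71} = 0.5534.
Eliminate σ: μ = (z₂·x₁ − z₁·x₂)/(z₂ − z₁) = (0.5534·4.9 − (-0.5244)·17)/1.078 = 10.79.
Then σ = (x₂ − x₁)/(z₂ − z₁) = (17 − 4.9)/1.078 = 11.23.
Precision τ = 1/σ² = 1/11.23² = 0.00793.

μ = 10.79, τ = 0.00793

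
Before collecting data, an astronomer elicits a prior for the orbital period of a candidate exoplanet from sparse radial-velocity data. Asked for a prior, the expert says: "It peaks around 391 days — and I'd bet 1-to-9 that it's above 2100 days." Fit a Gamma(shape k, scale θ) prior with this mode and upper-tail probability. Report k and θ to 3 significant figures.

Gamma(k,θ) with k>1 has mode (k−1)θ, so θ = 391/(k−1).
Need P(X < 2100) = 0.9 with θ tied to k this way. Start at k = 2, θ = 391: P(X<2100) ≈ 0.970.
Too high — lower k to spread out. Iterating converges to k ≈ 1.62.
Then θ = 391/(1.62−1) ≈ 635.

k ≈ 1.62, θ ≈ 635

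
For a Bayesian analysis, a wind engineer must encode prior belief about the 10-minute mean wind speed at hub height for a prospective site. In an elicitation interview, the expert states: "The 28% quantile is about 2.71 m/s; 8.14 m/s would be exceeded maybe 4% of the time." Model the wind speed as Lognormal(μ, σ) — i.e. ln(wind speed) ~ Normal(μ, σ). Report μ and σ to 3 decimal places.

μ ≈ 1.272, σ ≈ 0.471

If T ~ Lognormal(μ,σ) then ln T ~ Normal(μ,σ), so the p-quantile of ln T is μ + z_p·σ.
ln(2.71) = 0.9969 and ln(8.14) = 2.097; z_{0.28} = -0.5828, z_{0.96} = 1.751.
σ = (2.097 − 0.9969)/(1.751 − (-0.5828)) = 0.471.
μ = 0.9969 − (-0.5828)·0.471 = 1.272.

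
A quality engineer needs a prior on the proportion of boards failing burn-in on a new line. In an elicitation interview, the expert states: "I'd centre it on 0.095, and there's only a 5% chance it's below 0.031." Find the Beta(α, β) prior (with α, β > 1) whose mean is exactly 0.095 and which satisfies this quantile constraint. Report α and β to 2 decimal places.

With mean 0.095 fixed, write α = 0.095s, β = 0.905s where s = α+β.
Need P(θ < 0.031) = 0.05 under Beta(0.095s, 0.905s). Normal approximation: (q−m)/√(m(1−m)/s) ≈ z_{0.05} = -1.64, so s ≈ 0.095·0.905·(-1.64)²/(0.031−0.095)² = 56.8.
At s = 56.8: P(θ<0.031) ≈ 0.017. Adjusting to match 0.05 gives s ≈ 37.07.
So α = 0.095·37.07 ≈ 3.52, β = 0.905·37.07 ≈ 33.55.

α ≈ 3.52, β ≈ 33.55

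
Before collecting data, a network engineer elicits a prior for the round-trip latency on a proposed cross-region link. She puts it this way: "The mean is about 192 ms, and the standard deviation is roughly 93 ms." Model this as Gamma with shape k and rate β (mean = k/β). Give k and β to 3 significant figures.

k ≈ 4.26, β ≈ 0.0222

For Gamma(k, rate β): mean = k/β, variance = k/β², so CV = 1/√k.
CV = SD/mean = 93/192 = 0.4844, hence k = 1/CV² = 4.26.
Then β = k/mean = 4.26/192 = 0.0222.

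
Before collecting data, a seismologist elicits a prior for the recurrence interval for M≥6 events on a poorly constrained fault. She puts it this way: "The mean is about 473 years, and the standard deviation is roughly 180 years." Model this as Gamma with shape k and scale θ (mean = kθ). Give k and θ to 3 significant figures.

For Gamma(k, scale θ): mean = kθ, variance = kθ², so CV = 1/√k.
CV = SD/mean = 180/473 = 0.3805, hence k = 1/CV² = 6.91.
Then θ = mean/k = 473/6.91 = 68.5.

k ≈ 6.91, θ ≈ 68.5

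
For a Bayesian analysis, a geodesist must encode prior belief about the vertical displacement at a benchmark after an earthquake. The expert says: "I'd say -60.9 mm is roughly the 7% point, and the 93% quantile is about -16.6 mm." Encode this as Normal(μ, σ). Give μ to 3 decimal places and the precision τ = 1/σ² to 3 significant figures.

For Normal(μ,σ), the p-quantile is μ + z_p·σ. Here z_{0.07} = -1.476, z_{0.93} = 1.476.
So -60.9 = μ − 1.476σ and -16.6 = μ + 1.476σ.
Subtracting: σ = (-16.6 − -60.9)/(1.476 − (-1.476)) = 15.009.
Then μ = -60.9 − (-1.476)·15.009 = -38.750.
Precision τ = 1/σ² = 1/15.01² = 0.00444.

μ = -38.750, τ = 0.00444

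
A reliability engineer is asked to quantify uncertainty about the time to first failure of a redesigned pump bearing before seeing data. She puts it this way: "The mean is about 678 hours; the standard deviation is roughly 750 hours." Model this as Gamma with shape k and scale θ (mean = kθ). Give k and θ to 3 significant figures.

k ≈ 0.817, θ ≈ 830

For Gamma(k, scale θ): mean = kθ, variance = kθ², so CV = 1/√k.
CV = SD/mean = 750/678 = 1.106, hence k = 1/CV² = 0.817.
Then θ = mean/k = 678/0.817 = 830.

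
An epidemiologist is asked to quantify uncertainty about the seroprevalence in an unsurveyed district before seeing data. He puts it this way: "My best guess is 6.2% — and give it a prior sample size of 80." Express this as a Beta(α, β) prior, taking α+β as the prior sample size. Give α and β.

Under the effective-sample-size interpretation, Beta(α, β) has prior mean α/(α+β) and prior sample size α+β.
So α+β = 80 and α/(α+β) = 0.062, giving α = 0.062·80 = 4.96 and β = 80 − 4.96 = 75.04.

α = 4.96, β = 75.04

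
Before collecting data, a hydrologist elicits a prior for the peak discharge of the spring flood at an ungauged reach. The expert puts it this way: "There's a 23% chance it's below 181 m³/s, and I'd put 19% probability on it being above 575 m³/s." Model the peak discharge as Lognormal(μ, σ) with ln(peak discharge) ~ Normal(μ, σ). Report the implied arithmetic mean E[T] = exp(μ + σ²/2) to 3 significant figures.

E[T] ≈ 396 m³/s

If T ~ Lognormal(μ,σ) then ln T ~ Normal(μ,σ), so the p-quantile of ln T is μ + z_p·σ.
ln(181) = 5.198 and ln(575) = 6.354; z_{0.23} = -0.7388, z_{0.81} = 0.8779.
σ = (6.354 − 5.198)/(0.8779 − (-0.7388)) = 0.715.
μ = 5.198 − (-0.7388)·0.715 = 5.727.
E[T] = exp(μ + σ²/2) = exp(5.727 + 0.2556) = 396 m³/s.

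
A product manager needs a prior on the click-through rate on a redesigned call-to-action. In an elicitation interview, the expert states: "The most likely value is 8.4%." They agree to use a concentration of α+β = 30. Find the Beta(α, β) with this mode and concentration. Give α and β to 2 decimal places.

For α,β > 1 the Beta mode is (α−1)/(α+β−2). With α+β = 30, the mode is (α−1)/28.
Set (α−1)/28 = 0.084 → α = 1 + 0.084·28 = 3.35.
β = 30 − α = 26.65.

α = 3.35, β = 26.65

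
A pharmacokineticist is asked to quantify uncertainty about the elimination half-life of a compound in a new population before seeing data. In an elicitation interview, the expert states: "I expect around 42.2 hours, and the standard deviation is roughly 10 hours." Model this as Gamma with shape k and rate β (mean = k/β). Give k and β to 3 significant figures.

For Gamma(k, rate β): mean = k/β, variance = k/β², so CV = 1/√k.
CV = SD/mean = 10/42.2 = 0.237, hence k = 1/CV² = 17.8.
Then β = k/mean = 17.8/42.2 = 0.422.

k ≈ 17.8, β ≈ 0.422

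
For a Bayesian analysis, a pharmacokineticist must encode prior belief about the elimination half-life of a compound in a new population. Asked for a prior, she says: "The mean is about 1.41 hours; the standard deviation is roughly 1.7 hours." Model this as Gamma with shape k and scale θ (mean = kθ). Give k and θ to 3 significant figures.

For Gamma(k, scale θ): mean = kθ, variance = kθ², so CV = 1/√k.
CV = SD/mean = 1.7/1.41 = 1.206, hence k = 1/CV² = 0.688.
Then θ = mean/k = 1.41/0.688 = 2.05.

k ≈ 0.688, θ ≈ 2.05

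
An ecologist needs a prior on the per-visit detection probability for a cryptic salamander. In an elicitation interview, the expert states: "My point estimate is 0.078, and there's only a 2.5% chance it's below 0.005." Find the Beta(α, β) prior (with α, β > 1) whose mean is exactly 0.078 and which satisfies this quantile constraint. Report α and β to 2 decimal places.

α ≈ 1.38, β ≈ 16.30

With mean 0.078 fixed, write α = 0.078s, β = 0.922s where s = α+β.
Need P(θ < 0.005) = 0.025 under Beta(0.078s, 0.922s). Normal approximation: (q−m)/√(m(1−m)/s) ≈ z_{0.025} = -1.96, so s ≈ 0.078·0.922·(-1.96)²/(0.005−0.078)² = 51.8.
At s = 51.8: P(θ<0.005) ≈ 0.000. Adjusting to match 0.025 gives s ≈ 17.68.
So α = 0.078·17.68 ≈ 1.38, β = 0.922·17.68 ≈ 16.30.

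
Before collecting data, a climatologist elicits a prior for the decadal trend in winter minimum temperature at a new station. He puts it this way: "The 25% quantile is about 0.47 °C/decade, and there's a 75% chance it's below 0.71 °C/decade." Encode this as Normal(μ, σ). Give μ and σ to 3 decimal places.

μ = 0.590, σ = 0.178

For Normal(μ,σ), the p-quantile is μ + z_p·σ. Here z_{0.25} = -0.6745, z_{0.75} = 0.6745.
So 0.47 = μ − 0.6745σ and 0.71 = μ + 0.6745σ.
Subtracting: σ = (0.71 − 0.47)/(0.6745 − (-0.6745)) = 0.178.
Then μ = 0.47 − (-0.6745)·0.178 = 0.590.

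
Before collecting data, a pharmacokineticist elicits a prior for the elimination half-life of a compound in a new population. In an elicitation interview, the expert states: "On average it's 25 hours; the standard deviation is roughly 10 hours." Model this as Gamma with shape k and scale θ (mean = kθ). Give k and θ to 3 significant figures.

k ≈ 6.25, θ ≈ 4

For Gamma(k, scale θ): mean = kθ, variance = kθ², so CV = 1/√k.
CV = SD/mean = 10/25 = 0.4, hence k = 1/CV² = 6.25.
Then θ = mean/k = 25/6.25 = 4.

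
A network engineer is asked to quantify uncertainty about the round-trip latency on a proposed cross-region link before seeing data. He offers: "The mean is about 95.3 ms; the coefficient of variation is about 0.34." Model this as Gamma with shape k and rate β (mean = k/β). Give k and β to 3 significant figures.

k ≈ 8.65, β ≈ 0.0908

For Gamma(k, rate β): mean = k/β, variance = k/β², so CV = 1/√k.
CV = 0.34, hence k = 1/CV² = 8.65.
Then β = k/mean = 8.65/95.3 = 0.0908.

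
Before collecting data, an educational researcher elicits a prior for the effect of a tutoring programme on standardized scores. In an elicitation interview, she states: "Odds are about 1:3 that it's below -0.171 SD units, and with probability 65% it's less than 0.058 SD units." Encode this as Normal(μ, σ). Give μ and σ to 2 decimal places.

μ = -0.03, σ = 0.22

The p-quantile of Normal(μ,σ) is μ + z_p·σ, with z_{0.25} = -0.6745 and z_{0.65} = 0.3853.
Eliminate σ: μ = (z₂·x₁ − z₁·x₂)/(z₂ − z₁) = (0.3853·-0.171 − (-0.6745)·0.058)/1.06 = -0.03.
Then σ = (x₂ − x₁)/(z₂ − z₁) = (0.058 − -0.171)/1.06 = 0.22.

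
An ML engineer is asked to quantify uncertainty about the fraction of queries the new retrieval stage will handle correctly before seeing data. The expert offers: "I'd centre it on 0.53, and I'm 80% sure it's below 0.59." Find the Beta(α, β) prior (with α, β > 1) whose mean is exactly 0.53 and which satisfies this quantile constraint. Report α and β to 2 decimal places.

α ≈ 26.15, β ≈ 23.19

With mean 0.53 fixed, write α = 0.53s, β = 0.47s where s = α+β.
Need P(θ < 0.59) = 0.8 under Beta(0.53s, 0.47s). Normal approximation: (q−m)/√(m(1−m)/s) ≈ z_{0.8} = 0.842, so s ≈ 0.53·0.47·(0.842)²/(0.59−0.53)² = 49.0.
At s = 49.0: P(θ<0.59) ≈ 0.799. Adjusting to match 0.8 gives s ≈ 49.34.
So α = 0.53·49.34 ≈ 26.15, β = 0.47·49.34 ≈ 23.19.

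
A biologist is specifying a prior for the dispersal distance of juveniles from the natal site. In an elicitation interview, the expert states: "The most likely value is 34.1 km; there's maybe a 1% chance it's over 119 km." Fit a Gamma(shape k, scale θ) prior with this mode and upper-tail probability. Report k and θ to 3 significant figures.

Gamma(k,θ) with k>1 has mode (k−1)θ, so θ = 34.1/(k−1).
Need P(X < 119) = 0.99 with θ tied to k this way. Start at k = 2, θ = 34.1: P(X<119) ≈ 0.863.
Too low — raise k to concentrate. Iterating converges to k ≈ 3.78.
Then θ = 34.1/(3.78−1) ≈ 12.3.

k ≈ 3.78, θ ≈ 12.3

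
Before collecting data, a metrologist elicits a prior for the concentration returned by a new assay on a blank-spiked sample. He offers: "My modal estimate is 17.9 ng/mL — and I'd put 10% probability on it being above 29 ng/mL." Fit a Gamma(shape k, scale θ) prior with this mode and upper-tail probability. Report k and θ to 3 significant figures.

k ≈ 9.08, θ ≈ 2.21

Gamma(k,θ) with k>1 has mode (k−1)θ, so θ = 17.9/(k−1).
Need P(X < 29) = 0.9 with θ tied to k this way. Start at k = 2, θ = 17.9: P(X<29) ≈ 0.482.
Too low — raise k to concentrate. Iterating converges to k ≈ 9.08.
Then θ = 17.9/(9.08−1) ≈ 2.21.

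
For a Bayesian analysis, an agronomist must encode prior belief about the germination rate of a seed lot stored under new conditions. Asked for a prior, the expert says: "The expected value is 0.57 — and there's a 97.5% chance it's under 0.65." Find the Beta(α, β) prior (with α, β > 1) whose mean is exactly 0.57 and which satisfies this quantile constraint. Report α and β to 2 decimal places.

With mean 0.57 fixed, write α = 0.57s, β = 0.43s where s = α+β.
Need P(θ < 0.65) = 0.975 under Beta(0.57s, 0.43s). Normal approximation: (q−m)/√(m(1−m)/s) ≈ z_{0.975} = 1.96, so s ≈ 0.57·0.43·(1.96)²/(0.65−0.57)² = 147.1.
At s = 147.1: P(θ<0.65) ≈ 0.977. Adjusting to match 0.975 gives s ≈ 142.30.
So α = 0.57·142.30 ≈ 81.11, β = 0.43·142.30 ≈ 61.19.

α ≈ 81.11, β ≈ 61.19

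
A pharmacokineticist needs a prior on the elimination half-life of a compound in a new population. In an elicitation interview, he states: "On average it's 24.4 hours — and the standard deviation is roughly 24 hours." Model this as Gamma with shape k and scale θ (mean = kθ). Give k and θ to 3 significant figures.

k ≈ 1.03, θ ≈ 23.6

For Gamma(k, scale θ): mean = kθ, variance = kθ², so CV = 1/√k.
CV = SD/mean = 24/24.4 = 0.9836, hence k = 1/CV² = 1.03.
Then θ = mean/k = 24.4/1.03 = 23.6.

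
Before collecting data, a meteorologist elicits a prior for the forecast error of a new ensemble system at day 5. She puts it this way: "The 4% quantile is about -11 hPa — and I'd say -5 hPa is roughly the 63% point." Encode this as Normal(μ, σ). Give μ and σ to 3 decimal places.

μ = -5.956, σ = 2.881

For Normal(μ,σ), the p-quantile is μ + z_p·σ. Here z_{0.04} = -1.751, z_{0.63} = 0.3319.
So -11 = μ − 1.751σ and -5 = μ + 0.3319σ.
Subtracting: σ = (-5 − -11)/(0.3319 − (-1.751)) = 2.881.
Then μ = -11 − (-1.751)·2.881 = -5.956.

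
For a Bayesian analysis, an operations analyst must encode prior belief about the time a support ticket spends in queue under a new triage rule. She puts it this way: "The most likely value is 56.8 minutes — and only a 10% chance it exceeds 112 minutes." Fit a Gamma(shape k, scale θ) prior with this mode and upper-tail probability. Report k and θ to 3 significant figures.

Gamma(k,θ) with k>1 has mode (k−1)θ, so θ = 56.8/(k−1).
Need P(X < 112) = 0.9 with θ tied to k this way. Start at k = 2, θ = 56.8: P(X<112) ≈ 0.586.
Too low — raise k to concentrate. Iterating converges to k ≈ 5.16.
Then θ = 56.8/(5.16−1) ≈ 13.7.

k ≈ 5.16, θ ≈ 13.7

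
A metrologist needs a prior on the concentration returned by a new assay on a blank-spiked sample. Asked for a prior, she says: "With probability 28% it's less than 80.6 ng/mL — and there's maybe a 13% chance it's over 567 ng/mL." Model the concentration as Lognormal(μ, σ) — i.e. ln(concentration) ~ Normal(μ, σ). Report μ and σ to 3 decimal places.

If T ~ Lognormal(μ,σ) then ln T ~ Normal(μ,σ), so the p-quantile of ln T is μ + z_p·σ.
ln(80.6) = 4.389 and ln(567) = 6.34; z_{0.28} = -0.5828, z_{0.87} = 1.126.
σ = (6.34 − 4.389)/(1.126 − (-0.5828)) = 1.141.
μ = 4.389 − (-0.5828)·1.141 = 5.055.

μ ≈ 5.055, σ ≈ 1.141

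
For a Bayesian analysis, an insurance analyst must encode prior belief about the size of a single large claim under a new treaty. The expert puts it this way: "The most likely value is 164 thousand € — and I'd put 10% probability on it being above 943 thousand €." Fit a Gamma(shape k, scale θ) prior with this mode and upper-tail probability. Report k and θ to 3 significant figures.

k ≈ 1.56, θ ≈ 293

Gamma(k,θ) with k>1 has mode (k−1)θ, so θ = 164/(k−1).
Need P(X < 943) = 0.9 with θ tied to k this way. Start at k = 2, θ = 164: P(X<943) ≈ 0.979.
Too high — lower k to spread out. Iterating converges to k ≈ 1.56.
Then θ = 164/(1.56−1) ≈ 293.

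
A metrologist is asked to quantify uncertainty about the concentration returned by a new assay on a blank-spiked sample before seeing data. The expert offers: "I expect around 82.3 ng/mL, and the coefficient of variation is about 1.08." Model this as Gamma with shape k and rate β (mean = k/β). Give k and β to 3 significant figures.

k ≈ 0.857, β ≈ 0.0104

For Gamma(k, rate β): mean = k/β, variance = k/β², so CV = 1/√k.
CV = 1.08, hence k = 1/CV² = 0.857.
Then β = k/mean = 0.857/82.3 = 0.0104.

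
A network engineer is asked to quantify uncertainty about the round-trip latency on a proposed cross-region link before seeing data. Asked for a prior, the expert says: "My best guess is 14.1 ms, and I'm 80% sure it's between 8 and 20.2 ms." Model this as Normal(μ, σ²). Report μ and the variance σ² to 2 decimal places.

A symmetric 80% interval runs μ ± z·σ with z = 1.282.
Half-width = 6.1, so σ = 6.1/1.282 = 4.760 and σ² = 22.66.
μ is the stated best guess, 14.10.

μ = 14.10, σ² = 22.66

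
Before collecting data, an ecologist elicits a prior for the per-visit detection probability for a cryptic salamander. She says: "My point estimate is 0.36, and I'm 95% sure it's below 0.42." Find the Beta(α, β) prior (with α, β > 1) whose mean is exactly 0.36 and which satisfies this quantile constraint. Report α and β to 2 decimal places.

α ≈ 63.91, β ≈ 113.62

With mean 0.36 fixed, write α = 0.36s, β = 0.64s where s = α+β.
Need P(θ < 0.42) = 0.95 under Beta(0.36s, 0.64s). Normal approximation: (q−m)/√(m(1−m)/s) ≈ z_{0.95} = 1.64, so s ≈ 0.36·0.64·(1.64)²/(0.42−0.36)² = 173.2.
At s = 173.2: P(θ<0.42) ≈ 0.948. Adjusting to match 0.95 gives s ≈ 177.53.
So α = 0.36·177.53 ≈ 63.91, β = 0.64·177.53 ≈ 113.62.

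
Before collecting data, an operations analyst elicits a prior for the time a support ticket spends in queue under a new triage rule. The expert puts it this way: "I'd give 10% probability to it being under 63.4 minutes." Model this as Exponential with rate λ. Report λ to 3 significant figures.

P(T < 63.4) = 1 − e^(−λ·63.4) = 0.1, so λ = −ln(1−0.1)/63.4 = −ln(0.9)/63.4 = 0.00166.

λ ≈ 0.00166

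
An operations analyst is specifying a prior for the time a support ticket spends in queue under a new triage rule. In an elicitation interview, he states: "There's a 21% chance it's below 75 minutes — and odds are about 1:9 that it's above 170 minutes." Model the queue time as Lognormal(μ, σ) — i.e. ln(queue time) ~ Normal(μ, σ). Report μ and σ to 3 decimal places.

μ ≈ 4.634, σ ≈ 0.392

If T ~ Lognormal(μ,σ) then ln T ~ Normal(μ,σ), so the p-quantile of ln T is μ + z_p·σ.
ln(75) = 4.317 and ln(170) = 5.136; z_{0.21} = -0.8064, z_{0.9} = 1.282.
σ = (5.136 − 4.317)/(1.282 − (-0.8064)) = 0.392.
μ = 4.317 − (-0.8064)·0.392 = 4.634.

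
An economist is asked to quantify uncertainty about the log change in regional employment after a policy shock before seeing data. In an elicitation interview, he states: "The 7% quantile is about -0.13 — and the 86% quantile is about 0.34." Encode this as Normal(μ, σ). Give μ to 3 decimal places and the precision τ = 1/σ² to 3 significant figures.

μ = 0.141, τ = 29.6

The p-quantile of Normal(μ,σ) is μ + z_p·σ, with z_{0.07} = -1.476 and z_{0.86} = 1.08.
Eliminate σ: μ = (z₂·x₁ − z₁·x₂)/(z₂ − z₁) = (1.08·-0.13 − (-1.476)·0.34)/2.556 = 0.141.
Then σ = (x₂ − x₁)/(z₂ − z₁) = (0.34 − -0.13)/2.556 = 0.184.
Precision τ = 1/σ² = 1/0.1839² = 29.6.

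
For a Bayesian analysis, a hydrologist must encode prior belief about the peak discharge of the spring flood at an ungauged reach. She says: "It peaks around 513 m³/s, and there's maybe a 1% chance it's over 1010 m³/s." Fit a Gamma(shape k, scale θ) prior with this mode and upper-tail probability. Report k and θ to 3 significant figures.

k ≈ 11.7, θ ≈ 47.8

Gamma(k,θ) with k>1 has mode (k−1)θ, so θ = 513/(k−1).
Need P(X < 1010) = 0.99 with θ tied to k this way. Start at k = 2, θ = 513: P(X<1010) ≈ 0.585.
Too low — raise k to concentrate. Iterating converges to k ≈ 11.7.
Then θ = 513/(11.7−1) ≈ 47.8.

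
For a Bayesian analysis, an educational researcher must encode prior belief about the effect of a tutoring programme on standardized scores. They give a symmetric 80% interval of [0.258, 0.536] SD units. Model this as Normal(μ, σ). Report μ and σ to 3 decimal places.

A symmetric 80% interval runs μ ± z·σ with z = 1.282.
Half-width = 0.139, so σ = 0.139/1.282 = 0.108.
μ is the interval midpoint, 0.397.

μ = 0.397, σ = 0.108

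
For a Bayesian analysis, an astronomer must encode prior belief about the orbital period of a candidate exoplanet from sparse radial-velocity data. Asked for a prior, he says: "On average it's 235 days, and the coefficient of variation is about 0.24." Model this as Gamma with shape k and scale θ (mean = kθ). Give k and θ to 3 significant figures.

k ≈ 17.4, θ ≈ 13.5

For Gamma(k, scale θ): mean = kθ, variance = kθ², so CV = 1/√k.
CV = 0.24, hence k = 1/CV² = 17.4.
Then θ = mean/k = 235/17.4 = 13.5.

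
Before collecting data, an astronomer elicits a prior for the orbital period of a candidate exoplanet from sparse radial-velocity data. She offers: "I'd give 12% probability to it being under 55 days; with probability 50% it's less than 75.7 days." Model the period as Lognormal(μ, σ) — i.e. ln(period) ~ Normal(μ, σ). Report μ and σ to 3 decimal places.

μ ≈ 4.327, σ ≈ 0.272

If T ~ Lognormal(μ,σ) then ln T ~ Normal(μ,σ), so the p-quantile of ln T is μ + z_p·σ.
ln(55) = 4.007 and ln(75.7) = 4.327; z_{0.12} = -1.175, z_{0.5} = 0.
σ = (4.327 − 4.007)/(0 − (-1.175)) = 0.272.
μ = 4.007 − (-1.175)·0.272 = 4.327.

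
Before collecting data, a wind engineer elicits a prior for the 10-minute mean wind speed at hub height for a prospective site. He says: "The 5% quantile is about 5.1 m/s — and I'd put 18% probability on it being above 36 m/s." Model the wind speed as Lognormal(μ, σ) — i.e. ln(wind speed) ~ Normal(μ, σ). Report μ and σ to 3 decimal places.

μ ≈ 2.885, σ ≈ 0.763

If T ~ Lognormal(μ,σ) then ln T ~ Normal(μ,σ), so the p-quantile of ln T is μ + z_p·σ.
ln(5.1) = 1.629 and ln(36) = 3.584; z_{0.05} = -1.645, z_{0.82} = 0.9154.
σ = (3.584 − 1.629)/(0.9154 − (-1.645)) = 0.763.
μ = 1.629 − (-1.645)·0.763 = 2.885.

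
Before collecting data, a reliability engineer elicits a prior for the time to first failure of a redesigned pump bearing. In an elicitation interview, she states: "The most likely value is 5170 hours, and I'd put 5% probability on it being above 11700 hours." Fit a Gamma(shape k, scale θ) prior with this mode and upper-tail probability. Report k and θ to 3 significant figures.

k ≈ 5.11, θ ≈ 1260

Gamma(k,θ) with k>1 has mode (k−1)θ, so θ = 5170/(k−1).
Need P(X < 11700) = 0.95 with θ tied to k this way. Start at k = 2, θ = 5170: P(X<11700) ≈ 0.661.
Too low — raise k to concentrate. Iterating converges to k ≈ 5.11.
Then θ = 5170/(5.11−1) ≈ 1260.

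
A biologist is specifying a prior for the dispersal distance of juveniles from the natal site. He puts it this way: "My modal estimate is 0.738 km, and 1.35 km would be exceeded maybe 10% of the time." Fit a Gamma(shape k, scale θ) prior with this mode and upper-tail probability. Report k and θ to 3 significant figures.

k ≈ 6.23, θ ≈ 0.141

Gamma(k,θ) with k>1 has mode (k−1)θ, so θ = 0.738/(k−1).
Need P(X < 1.35) = 0.9 with θ tied to k this way. Start at k = 2, θ = 0.738: P(X<1.35) ≈ 0.546.
Too low — raise k to concentrate. Iterating converges to k ≈ 6.23.
Then θ = 0.738/(6.23−1) ≈ 0.141.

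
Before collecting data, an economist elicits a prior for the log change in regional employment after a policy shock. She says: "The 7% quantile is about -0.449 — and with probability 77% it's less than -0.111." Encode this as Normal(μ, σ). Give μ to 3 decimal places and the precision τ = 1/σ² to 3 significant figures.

μ = -0.224, τ = 42.9

For Normal(μ,σ), the p-quantile is μ + z_p·σ. Here z_{0.07} = -1.476, z_{0.77} = 0.7388.
So -0.449 = μ − 1.476σ and -0.111 = μ + 0.7388σ.
Subtracting: σ = (-0.111 − -0.449)/(0.7388 − (-1.476)) = 0.153.
Then μ = -0.449 − (-1.476)·0.153 = -0.224.
Precision τ = 1/σ² = 1/0.1526² = 42.9.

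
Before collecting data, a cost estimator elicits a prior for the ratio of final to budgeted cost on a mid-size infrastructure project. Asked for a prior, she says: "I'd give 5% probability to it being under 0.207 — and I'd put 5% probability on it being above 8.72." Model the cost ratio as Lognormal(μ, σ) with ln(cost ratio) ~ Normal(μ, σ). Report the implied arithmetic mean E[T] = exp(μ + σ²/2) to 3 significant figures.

If T ~ Lognormal(μ,σ) then ln T ~ Normal(μ,σ), so the p-quantile of ln T is μ + z_p·σ.
ln(0.207) = -1.575 and ln(8.72) = 2.166; z_{0.05} = -1.645, z_{0.95} = 1.645.
σ = (2.166 − -1.575)/(1.645 − (-1.645)) = 1.137.
μ = -1.575 − (-1.645)·1.137 = 0.295.
E[T] = exp(μ + σ²/2) = exp(0.295 + 0.6465) = 2.56.

E[T] ≈ 2.56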